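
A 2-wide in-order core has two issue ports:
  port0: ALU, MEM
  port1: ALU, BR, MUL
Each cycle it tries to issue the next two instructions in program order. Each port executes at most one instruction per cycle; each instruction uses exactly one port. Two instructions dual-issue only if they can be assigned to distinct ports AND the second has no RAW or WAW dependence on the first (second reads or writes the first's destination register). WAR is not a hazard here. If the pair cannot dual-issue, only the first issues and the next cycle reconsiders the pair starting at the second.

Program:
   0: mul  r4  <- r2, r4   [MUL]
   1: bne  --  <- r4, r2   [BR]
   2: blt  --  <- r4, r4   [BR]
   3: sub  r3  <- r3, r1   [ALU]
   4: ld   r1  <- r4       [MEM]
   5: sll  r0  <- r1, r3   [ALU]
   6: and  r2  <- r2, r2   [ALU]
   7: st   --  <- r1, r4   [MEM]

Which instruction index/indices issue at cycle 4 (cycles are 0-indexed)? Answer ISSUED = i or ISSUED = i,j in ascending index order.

ISSUED = 5,6

[0] i0  mul  -- no-port MUL/BR
[1] i1  bne  -- no-port BR/BR
[2] i2&i3  blt/sub  -- dual
[3] i4  ld  -- RAW r1
[4] i5&i6  sll/and  -- dual
[5] i7  st  -- tail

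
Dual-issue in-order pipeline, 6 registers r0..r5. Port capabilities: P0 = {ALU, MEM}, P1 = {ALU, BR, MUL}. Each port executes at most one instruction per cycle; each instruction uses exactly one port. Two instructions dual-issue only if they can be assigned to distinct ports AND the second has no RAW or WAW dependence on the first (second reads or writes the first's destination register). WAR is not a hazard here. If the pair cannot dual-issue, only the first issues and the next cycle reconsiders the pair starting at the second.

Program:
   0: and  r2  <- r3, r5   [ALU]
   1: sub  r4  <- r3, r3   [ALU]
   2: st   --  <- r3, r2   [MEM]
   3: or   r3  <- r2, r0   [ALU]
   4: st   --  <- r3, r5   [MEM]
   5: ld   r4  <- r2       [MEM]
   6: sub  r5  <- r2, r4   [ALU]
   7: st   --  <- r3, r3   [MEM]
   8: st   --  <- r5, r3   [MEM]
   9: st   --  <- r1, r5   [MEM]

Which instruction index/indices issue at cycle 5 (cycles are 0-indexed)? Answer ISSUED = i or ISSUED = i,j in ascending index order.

[0] i0/i1  and.ALU+sub.ALU  -- pair
[1] i2/i3  st.MEM+or.ALU  -- pair
[2] i4  st.MEM  -- no-port MEM/MEM
[3] i5  ld.MEM  -- RAW r4
[4] i6/i7  sub.ALU+st.MEM  -- pair
[5] i8  st.MEM  -- no-port MEM/MEM
[6] i9  st.MEM  -- tail

ISSUED = 8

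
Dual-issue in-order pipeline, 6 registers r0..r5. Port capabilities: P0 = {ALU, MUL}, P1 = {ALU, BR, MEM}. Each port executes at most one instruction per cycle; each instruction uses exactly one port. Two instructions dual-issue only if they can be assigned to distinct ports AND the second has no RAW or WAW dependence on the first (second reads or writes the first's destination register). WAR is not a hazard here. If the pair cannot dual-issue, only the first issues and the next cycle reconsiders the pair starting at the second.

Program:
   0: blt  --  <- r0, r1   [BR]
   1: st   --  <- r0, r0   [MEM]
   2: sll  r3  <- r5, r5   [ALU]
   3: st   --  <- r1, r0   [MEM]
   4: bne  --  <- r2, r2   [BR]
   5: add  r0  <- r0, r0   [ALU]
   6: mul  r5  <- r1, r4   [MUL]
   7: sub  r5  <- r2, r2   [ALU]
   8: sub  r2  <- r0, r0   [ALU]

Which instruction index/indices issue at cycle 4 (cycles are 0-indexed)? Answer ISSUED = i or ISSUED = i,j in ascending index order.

ISSUED = 6

#0 head=0: blt i0 no-port BR/MEM
#1 head=1: st/sll i1/i2 pair
#2 head=3: st i3 no-port MEM/BR
#3 head=4: bne/add i4/i5 pair
#4 head=6: mul i6 WAW r5
#5 head=7: sub/sub i7/i8 pair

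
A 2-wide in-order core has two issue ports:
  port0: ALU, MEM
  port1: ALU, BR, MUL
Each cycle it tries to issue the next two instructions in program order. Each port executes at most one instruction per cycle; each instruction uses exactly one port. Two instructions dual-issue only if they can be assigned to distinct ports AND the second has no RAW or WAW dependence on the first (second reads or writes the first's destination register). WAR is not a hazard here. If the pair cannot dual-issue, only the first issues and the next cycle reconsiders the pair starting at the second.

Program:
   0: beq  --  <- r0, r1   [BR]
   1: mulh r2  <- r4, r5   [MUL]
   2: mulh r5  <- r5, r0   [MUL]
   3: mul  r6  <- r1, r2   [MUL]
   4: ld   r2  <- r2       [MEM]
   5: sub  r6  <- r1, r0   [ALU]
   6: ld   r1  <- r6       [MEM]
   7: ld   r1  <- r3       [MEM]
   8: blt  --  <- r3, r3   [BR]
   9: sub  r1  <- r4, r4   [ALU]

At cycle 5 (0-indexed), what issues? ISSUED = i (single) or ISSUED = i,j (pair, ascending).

ISSUED = 6

#0 head=0: beq.BR i0 no-port BR/MUL
#1 head=1: mulh.MUL i1 no-port MUL/MUL
#2 head=2: mulh.MUL i2 no-port MUL/MUL
#3 head=3: mul.MUL+ld.MEM i3/i4 2-wide
#4 head=5: sub.ALU i5 RAW r6
#5 head=6: ld.MEM i6 no-port MEM/MEM
#6 head=7: ld.MEM+blt.BR i7/i8 2-wide
#7 head=9: sub.ALU i9 tail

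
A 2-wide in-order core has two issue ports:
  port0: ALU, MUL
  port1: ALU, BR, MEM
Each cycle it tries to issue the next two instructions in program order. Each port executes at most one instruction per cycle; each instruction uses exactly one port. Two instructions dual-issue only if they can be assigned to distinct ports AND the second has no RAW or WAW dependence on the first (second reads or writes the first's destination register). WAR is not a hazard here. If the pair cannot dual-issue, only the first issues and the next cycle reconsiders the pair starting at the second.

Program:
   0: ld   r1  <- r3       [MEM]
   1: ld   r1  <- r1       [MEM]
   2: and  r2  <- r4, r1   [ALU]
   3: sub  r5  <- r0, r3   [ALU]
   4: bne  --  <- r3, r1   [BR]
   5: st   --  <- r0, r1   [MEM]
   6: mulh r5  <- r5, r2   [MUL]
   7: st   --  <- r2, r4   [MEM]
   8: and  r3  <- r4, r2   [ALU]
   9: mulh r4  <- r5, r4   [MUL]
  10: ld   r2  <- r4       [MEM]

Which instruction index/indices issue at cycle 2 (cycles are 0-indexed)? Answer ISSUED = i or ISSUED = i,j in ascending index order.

ISSUED = 2,3

#0 head=0: ld.MEM i0 no-port MEM/MEM
#1 head=1: ld.MEM i1 RAW r1
#2 head=2: and.ALU/sub.ALU i2&i3 2-wide
#3 head=4: bne.BR i4 no-port BR/MEM
#4 head=5: st.MEM/mulh.MUL i5&i6 2-wide
#5 head=7: st.MEM/and.ALU i7&i8 2-wide
#6 head=9: mulh.MUL i9 RAW r4
#7 head=10: ld.MEM i10 tail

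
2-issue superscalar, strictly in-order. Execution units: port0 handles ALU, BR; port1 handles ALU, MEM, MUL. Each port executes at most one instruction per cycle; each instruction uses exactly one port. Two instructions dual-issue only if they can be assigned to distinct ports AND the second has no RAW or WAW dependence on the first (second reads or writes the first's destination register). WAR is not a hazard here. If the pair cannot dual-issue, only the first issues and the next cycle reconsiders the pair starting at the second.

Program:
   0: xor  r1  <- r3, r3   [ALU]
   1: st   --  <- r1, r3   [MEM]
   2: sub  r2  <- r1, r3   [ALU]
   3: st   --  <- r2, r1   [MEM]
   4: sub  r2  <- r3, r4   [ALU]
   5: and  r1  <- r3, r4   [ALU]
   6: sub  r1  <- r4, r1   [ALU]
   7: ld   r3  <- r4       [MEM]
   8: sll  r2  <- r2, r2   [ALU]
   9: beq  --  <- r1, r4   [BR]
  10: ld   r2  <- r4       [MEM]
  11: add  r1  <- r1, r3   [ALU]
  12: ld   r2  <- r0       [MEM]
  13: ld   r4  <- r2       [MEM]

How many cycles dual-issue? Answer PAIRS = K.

PAIRS = 5

0. xor.ALU @i0  | RAW r1
1. st.MEM+sub.ALU @i1,i2  | pair
2. st.MEM+sub.ALU @i3,i4  | pair
3. and.ALU @i5  | RAW+WAW r1
4. sub.ALU+ld.MEM @i6,i7  | pair
5. sll.ALU+beq.BR @i8,i9  | pair
6. ld.MEM+add.ALU @i10,i11  | pair
7. ld.MEM @i12  | no-port MEM/MEM
8. ld.MEM @i13  | tail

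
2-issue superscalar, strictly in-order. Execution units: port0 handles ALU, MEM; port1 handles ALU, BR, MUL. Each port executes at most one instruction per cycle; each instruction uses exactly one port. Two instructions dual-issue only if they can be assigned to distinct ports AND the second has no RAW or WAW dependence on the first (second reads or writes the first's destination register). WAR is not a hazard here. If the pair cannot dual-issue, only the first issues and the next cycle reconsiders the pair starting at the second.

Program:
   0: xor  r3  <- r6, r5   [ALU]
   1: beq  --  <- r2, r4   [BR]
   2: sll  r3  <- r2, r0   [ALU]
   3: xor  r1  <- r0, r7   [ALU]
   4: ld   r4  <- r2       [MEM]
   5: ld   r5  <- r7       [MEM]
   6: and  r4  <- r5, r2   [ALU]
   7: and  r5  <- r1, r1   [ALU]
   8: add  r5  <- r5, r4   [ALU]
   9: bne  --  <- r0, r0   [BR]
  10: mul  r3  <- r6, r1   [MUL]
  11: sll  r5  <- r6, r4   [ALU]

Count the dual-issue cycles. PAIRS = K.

PAIRS = 5

c0: i0,i1 xor+beq  2-wide
c1: i2,i3 sll+xor  2-wide
c2: i4 ld  no-port MEM/MEM
c3: i5 ld  RAW r5
c4: i6,i7 and+and  2-wide
c5: i8,i9 add+bne  2-wide
c6: i10,i11 mul+sll  2-wide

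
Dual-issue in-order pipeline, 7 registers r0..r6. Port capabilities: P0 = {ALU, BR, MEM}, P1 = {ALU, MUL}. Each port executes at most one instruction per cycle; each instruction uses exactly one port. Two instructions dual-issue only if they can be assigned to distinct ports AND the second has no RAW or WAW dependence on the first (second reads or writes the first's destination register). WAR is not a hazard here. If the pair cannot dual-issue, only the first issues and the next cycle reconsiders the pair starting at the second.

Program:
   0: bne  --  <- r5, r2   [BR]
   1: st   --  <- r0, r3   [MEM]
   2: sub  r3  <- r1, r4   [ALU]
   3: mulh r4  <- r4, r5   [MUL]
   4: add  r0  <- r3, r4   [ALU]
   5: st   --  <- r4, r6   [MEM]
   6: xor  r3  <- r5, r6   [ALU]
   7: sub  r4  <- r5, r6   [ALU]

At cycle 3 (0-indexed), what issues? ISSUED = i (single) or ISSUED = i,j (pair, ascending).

ISSUED = 4,5

#0 head=0: bne.BR i0 no-port BR/MEM
#1 head=1: st.MEM/sub.ALU i1+i2 dual
#2 head=3: mulh.MUL i3 RAW r4
#3 head=4: add.ALU/st.MEM i4+i5 dual
#4 head=6: xor.ALU/sub.ALU i6+i7 dual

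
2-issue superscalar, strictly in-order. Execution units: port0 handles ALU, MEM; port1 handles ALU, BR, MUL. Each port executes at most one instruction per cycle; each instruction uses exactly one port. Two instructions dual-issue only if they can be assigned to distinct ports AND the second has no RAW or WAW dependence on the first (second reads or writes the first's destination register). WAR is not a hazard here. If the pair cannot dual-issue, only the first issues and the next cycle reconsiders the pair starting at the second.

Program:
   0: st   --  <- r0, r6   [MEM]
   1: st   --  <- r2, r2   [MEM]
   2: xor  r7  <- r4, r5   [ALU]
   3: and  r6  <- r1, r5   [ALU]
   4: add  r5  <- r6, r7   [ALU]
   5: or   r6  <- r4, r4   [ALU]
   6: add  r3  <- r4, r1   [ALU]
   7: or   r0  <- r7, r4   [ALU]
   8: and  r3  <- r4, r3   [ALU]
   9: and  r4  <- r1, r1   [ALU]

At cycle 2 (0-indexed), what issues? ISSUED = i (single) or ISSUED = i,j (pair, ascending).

c0: i0 st  no-port MEM/MEM
c1: i1/i2 st/xor  2-wide
c2: i3 and  RAW r6
c3: i4/i5 add/or  2-wide
c4: i6/i7 add/or  2-wide
c5: i8/i9 and/and  2-wide

ISSUED = 3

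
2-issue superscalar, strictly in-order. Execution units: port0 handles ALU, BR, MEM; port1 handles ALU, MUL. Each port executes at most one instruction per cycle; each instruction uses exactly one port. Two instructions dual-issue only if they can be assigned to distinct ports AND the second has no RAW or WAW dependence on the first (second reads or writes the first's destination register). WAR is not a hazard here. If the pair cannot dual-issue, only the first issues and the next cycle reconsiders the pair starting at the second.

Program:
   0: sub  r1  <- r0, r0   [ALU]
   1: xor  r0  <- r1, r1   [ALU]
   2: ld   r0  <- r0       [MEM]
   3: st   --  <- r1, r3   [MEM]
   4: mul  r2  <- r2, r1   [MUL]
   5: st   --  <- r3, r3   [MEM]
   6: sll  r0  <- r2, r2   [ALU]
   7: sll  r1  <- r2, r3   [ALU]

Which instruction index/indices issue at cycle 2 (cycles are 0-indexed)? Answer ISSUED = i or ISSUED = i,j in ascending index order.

ISSUED = 2

0. sub @i0  | RAW r1
1. xor @i1  | RAW+WAW r0
2. ld @i2  | no-port MEM/MEM
3. st;mul @i3/i4  | dual
4. st;sll @i5/i6  | dual
5. sll @i7  | tail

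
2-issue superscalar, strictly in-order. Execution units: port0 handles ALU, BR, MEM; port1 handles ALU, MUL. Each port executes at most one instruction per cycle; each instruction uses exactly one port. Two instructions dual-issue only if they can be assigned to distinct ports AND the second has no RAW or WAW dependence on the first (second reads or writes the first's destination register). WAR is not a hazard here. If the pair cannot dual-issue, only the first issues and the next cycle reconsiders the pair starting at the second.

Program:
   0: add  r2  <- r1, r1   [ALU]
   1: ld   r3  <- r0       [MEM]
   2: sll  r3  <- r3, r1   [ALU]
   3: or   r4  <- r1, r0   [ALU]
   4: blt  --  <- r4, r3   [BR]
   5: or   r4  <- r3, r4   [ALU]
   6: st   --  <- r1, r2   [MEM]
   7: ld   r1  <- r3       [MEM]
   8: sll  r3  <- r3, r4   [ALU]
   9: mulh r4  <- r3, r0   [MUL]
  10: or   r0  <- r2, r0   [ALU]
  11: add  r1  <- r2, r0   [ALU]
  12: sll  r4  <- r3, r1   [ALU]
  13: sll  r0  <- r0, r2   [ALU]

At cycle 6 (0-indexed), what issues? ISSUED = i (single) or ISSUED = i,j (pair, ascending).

  cy0 -> i0/i1 (add ld) dual
  cy1 -> i2/i3 (sll or) dual
  cy2 -> i4/i5 (blt or) dual
  cy3 -> i6 (st) no-port MEM/MEM
  cy4 -> i7/i8 (ld sll) dual
  cy5 -> i9/i10 (mulh or) dual
  cy6 -> i11 (add) RAW r1
  cy7 -> i12/i13 (sll sll) dual

ISSUED = 11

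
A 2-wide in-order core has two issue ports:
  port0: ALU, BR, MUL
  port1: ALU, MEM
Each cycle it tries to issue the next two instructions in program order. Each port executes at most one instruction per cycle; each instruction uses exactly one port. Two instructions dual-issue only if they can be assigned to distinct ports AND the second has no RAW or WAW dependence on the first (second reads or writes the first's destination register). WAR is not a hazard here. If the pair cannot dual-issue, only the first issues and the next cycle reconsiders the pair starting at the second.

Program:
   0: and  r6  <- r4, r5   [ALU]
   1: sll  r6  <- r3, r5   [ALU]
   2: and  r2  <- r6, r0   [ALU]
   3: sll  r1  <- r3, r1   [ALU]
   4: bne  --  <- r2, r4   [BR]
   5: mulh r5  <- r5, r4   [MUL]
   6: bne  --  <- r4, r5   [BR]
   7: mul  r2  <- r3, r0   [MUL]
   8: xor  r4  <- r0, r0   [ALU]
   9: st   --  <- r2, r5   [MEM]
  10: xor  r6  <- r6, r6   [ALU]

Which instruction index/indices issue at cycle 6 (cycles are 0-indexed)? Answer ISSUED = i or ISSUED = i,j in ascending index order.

c0: i0 and.ALU  WAW r6
c1: i1 sll.ALU  RAW r6
c2: i2+i3 and.ALU/sll.ALU  2-wide
c3: i4 bne.BR  no-port BR/MUL
c4: i5 mulh.MUL  no-port MUL/BR
c5: i6 bne.BR  no-port BR/MUL
c6: i7+i8 mul.MUL/xor.ALU  2-wide
c7: i9+i10 st.MEM/xor.ALU  2-wide

ISSUED = 7,8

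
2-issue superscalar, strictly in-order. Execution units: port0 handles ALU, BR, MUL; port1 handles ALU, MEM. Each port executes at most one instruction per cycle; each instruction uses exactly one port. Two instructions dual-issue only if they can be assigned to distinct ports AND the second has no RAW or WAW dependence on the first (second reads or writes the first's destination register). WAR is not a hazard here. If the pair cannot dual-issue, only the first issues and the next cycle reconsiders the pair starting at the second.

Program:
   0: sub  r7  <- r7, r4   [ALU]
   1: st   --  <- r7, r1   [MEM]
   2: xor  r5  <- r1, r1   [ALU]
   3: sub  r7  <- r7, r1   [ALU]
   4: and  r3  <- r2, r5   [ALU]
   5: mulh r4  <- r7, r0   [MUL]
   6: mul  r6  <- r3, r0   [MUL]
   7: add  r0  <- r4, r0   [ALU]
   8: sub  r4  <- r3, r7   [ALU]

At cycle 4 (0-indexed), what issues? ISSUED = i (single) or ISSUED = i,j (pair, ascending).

t=0 i0:sub.ALU ; RAW r7
t=1 i1/i2:st.MEM;xor.ALU ; dual
t=2 i3/i4:sub.ALU;and.ALU ; dual
t=3 i5:mulh.MUL ; no-port MUL/MUL
t=4 i6/i7:mul.MUL;add.ALU ; dual
t=5 i8:sub.ALU ; tail

ISSUED = 6,7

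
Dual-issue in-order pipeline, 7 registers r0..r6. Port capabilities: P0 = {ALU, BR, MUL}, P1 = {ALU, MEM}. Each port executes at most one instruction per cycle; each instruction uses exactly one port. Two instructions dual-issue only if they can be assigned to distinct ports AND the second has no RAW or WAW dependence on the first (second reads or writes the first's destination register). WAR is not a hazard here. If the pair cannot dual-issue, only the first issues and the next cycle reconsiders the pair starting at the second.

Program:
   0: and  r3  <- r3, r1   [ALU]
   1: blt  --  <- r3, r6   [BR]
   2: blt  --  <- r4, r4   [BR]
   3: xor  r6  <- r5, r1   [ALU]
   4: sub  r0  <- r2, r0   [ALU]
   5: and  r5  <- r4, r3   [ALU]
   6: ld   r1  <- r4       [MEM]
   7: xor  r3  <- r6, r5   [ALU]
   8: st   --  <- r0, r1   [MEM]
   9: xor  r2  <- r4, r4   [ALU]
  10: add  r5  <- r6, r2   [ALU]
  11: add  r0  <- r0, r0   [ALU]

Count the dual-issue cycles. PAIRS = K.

PAIRS = 5

t=0 i0:and ; RAW r3
t=1 i1:blt ; no-port BR/BR
t=2 i2+i3:blt+xor ; dual
t=3 i4+i5:sub+and ; dual
t=4 i6+i7:ld+xor ; dual
t=5 i8+i9:st+xor ; dual
t=6 i10+i11:add+add ; dual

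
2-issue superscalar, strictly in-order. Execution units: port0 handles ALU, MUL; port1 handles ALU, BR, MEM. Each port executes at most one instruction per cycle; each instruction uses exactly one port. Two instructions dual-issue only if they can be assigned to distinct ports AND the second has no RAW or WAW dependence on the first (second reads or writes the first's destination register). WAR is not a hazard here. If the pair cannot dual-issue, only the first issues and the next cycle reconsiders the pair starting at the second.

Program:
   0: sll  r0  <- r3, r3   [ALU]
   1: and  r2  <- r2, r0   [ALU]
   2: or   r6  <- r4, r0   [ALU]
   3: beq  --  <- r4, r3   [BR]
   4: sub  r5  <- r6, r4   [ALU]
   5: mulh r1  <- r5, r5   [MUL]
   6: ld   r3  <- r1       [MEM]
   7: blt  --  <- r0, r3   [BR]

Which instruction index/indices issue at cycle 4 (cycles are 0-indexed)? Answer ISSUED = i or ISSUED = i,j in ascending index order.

#0 head=0: sll i0 RAW r0
#1 head=1: and;or i1+i2 2-wide
#2 head=3: beq;sub i3+i4 2-wide
#3 head=5: mulh i5 RAW r1
#4 head=6: ld i6 no-port MEM/BR
#5 head=7: blt i7 tail

ISSUED = 6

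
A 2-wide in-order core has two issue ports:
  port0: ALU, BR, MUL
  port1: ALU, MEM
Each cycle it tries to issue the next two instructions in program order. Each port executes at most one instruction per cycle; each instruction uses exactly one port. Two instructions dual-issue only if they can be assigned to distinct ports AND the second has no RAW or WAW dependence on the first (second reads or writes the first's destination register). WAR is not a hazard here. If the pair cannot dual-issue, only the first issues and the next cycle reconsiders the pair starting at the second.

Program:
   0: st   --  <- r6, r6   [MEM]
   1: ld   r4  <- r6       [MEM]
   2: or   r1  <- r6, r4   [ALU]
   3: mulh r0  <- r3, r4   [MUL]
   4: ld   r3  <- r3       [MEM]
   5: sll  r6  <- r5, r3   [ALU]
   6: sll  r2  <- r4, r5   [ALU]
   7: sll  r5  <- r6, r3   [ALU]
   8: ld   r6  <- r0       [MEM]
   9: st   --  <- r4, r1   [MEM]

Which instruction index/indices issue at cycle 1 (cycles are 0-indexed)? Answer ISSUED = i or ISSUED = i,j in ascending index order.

#0 head=0: st.MEM i0 no-port MEM/MEM
#1 head=1: ld.MEM i1 RAW r4
#2 head=2: or.ALU/mulh.MUL i2,i3 2-wide
#3 head=4: ld.MEM i4 RAW r3
#4 head=5: sll.ALU/sll.ALU i5,i6 2-wide
#5 head=7: sll.ALU/ld.MEM i7,i8 2-wide
#6 head=9: st.MEM i9 tail

ISSUED = 1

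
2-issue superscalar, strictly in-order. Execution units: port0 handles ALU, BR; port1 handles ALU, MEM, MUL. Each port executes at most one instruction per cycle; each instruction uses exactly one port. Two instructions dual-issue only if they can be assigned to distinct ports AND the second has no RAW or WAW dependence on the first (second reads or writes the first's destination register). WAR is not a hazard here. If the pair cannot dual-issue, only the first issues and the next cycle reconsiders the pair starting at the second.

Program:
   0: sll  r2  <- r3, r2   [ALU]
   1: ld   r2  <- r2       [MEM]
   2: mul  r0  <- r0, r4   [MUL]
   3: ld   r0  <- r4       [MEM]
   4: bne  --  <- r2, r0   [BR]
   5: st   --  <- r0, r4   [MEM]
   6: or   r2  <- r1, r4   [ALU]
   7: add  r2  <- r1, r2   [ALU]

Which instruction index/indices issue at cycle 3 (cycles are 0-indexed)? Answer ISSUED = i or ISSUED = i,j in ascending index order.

ISSUED = 3

  cy0 -> i0 (sll.ALU) RAW+WAW r2
  cy1 -> i1 (ld.MEM) no-port MEM/MUL
  cy2 -> i2 (mul.MUL) no-port MUL/MEM
  cy3 -> i3 (ld.MEM) RAW r0
  cy4 -> i4+i5 (bne.BR st.MEM) dual
  cy5 -> i6 (or.ALU) RAW+WAW r2
  cy6 -> i7 (add.ALU) tail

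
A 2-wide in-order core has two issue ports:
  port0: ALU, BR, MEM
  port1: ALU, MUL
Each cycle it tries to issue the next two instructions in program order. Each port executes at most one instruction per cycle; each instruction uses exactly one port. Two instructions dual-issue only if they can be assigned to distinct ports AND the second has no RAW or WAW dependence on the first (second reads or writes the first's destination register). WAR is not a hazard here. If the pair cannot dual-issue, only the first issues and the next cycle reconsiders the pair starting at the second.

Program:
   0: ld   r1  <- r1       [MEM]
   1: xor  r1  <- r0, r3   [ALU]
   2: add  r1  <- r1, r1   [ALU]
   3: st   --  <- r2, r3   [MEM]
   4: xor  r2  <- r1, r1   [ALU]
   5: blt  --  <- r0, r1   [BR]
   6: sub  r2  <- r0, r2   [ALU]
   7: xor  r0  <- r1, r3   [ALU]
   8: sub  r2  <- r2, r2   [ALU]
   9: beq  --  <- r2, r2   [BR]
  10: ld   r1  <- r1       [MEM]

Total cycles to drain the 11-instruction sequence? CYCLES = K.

#0 head=0: ld i0 WAW r1
#1 head=1: xor i1 RAW+WAW r1
#2 head=2: add st i2+i3 pair
#3 head=4: xor blt i4+i5 pair
#4 head=6: sub xor i6+i7 pair
#5 head=8: sub i8 RAW r2
#6 head=9: beq i9 no-port BR/MEM
#7 head=10: ld i10 tail

CYCLES = 8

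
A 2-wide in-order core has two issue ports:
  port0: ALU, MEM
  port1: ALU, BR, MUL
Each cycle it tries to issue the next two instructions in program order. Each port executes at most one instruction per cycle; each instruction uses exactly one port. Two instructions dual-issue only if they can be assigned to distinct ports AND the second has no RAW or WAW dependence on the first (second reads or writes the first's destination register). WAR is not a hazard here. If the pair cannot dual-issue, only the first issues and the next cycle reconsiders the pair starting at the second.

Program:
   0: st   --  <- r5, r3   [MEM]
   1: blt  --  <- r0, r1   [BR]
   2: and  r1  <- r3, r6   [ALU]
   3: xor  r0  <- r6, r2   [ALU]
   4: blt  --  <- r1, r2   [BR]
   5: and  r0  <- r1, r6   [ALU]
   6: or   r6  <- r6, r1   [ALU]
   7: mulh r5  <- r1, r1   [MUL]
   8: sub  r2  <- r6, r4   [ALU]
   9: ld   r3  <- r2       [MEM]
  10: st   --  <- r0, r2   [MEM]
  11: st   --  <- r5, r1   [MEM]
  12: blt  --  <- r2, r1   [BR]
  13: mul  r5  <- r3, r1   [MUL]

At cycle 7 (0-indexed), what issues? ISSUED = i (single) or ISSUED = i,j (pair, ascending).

  cy0 -> i0,i1 (st.MEM blt.BR) 2-wide
  cy1 -> i2,i3 (and.ALU xor.ALU) 2-wide
  cy2 -> i4,i5 (blt.BR and.ALU) 2-wide
  cy3 -> i6,i7 (or.ALU mulh.MUL) 2-wide
  cy4 -> i8 (sub.ALU) RAW r2
  cy5 -> i9 (ld.MEM) no-port MEM/MEM
  cy6 -> i10 (st.MEM) no-port MEM/MEM
  cy7 -> i11,i12 (st.MEM blt.BR) 2-wide
  cy8 -> i13 (mul.MUL) tail

ISSUED = 11,12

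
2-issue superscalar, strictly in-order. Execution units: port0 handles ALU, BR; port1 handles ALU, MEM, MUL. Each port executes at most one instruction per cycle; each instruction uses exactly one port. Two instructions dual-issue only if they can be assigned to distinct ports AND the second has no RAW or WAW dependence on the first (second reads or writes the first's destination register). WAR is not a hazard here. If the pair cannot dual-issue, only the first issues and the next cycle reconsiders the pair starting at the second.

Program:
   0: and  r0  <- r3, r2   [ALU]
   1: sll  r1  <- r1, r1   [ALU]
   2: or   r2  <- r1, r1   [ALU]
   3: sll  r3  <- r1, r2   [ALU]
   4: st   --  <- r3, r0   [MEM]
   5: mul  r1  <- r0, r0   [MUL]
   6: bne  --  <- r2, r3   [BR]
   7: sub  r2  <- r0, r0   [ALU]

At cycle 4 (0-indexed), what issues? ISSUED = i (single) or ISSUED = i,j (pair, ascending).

ISSUED = 5,6

t=0 i0/i1:and;sll ; 2-wide
t=1 i2:or ; RAW r2
t=2 i3:sll ; RAW r3
t=3 i4:st ; no-port MEM/MUL
t=4 i5/i6:mul;bne ; 2-wide
t=5 i7:sub ; tail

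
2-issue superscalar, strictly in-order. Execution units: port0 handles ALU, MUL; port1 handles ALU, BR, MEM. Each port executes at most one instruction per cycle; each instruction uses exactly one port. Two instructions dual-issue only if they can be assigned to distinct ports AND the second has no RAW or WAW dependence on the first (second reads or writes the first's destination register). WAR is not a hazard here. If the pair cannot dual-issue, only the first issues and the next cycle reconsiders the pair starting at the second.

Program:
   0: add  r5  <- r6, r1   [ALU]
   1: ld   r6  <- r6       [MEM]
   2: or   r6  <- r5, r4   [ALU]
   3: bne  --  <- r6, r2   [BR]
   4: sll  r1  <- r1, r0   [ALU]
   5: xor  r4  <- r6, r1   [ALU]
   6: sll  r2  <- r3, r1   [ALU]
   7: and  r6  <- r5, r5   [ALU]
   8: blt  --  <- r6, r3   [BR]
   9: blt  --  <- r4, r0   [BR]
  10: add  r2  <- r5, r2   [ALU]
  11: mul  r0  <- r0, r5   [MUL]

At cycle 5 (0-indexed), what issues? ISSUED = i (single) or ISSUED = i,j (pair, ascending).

0. add;ld @i0/i1  | pair
1. or @i2  | RAW r6
2. bne;sll @i3/i4  | pair
3. xor;sll @i5/i6  | pair
4. and @i7  | RAW r6
5. blt @i8  | no-port BR/BR
6. blt;add @i9/i10  | pair
7. mul @i11  | tail

ISSUED = 8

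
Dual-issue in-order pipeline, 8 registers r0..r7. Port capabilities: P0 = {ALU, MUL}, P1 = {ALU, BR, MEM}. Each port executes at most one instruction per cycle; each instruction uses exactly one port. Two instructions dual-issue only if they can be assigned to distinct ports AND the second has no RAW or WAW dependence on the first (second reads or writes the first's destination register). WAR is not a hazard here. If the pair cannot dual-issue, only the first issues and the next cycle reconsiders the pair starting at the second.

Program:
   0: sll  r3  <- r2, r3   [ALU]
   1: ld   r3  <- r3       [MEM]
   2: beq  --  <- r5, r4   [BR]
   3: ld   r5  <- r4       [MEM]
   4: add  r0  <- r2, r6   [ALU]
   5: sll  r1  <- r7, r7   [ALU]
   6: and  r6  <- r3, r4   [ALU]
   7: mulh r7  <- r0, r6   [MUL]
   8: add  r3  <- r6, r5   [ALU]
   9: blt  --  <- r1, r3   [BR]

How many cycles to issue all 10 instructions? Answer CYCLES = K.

#0 head=0: sll.ALU i0 RAW+WAW r3
#1 head=1: ld.MEM i1 no-port MEM/BR
#2 head=2: beq.BR i2 no-port BR/MEM
#3 head=3: ld.MEM/add.ALU i3/i4 dual
#4 head=5: sll.ALU/and.ALU i5/i6 dual
#5 head=7: mulh.MUL/add.ALU i7/i8 dual
#6 head=9: blt.BR i9 tail

CYCLES = 7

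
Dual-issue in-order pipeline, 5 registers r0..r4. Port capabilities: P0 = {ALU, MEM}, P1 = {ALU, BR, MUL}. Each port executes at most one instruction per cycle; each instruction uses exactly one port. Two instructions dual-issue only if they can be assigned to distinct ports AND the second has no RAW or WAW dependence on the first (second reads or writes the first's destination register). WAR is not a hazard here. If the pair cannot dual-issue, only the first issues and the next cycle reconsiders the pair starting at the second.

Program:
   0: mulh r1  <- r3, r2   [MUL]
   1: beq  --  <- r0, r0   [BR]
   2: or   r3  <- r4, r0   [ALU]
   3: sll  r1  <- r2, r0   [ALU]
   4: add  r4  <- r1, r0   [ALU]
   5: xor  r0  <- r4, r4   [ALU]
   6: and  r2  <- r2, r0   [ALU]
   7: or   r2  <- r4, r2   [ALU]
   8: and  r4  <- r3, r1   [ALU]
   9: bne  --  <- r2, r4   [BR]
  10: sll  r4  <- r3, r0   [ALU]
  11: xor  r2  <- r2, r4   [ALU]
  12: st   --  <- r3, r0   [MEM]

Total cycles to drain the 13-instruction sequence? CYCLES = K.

t=0 i0:mulh.MUL ; no-port MUL/BR
t=1 i1&i2:beq.BR;or.ALU ; pair
t=2 i3:sll.ALU ; RAW r1
t=3 i4:add.ALU ; RAW r4
t=4 i5:xor.ALU ; RAW r0
t=5 i6:and.ALU ; RAW+WAW r2
t=6 i7&i8:or.ALU;and.ALU ; pair
t=7 i9&i10:bne.BR;sll.ALU ; pair
t=8 i11&i12:xor.ALU;st.MEM ; pair

CYCLES = 9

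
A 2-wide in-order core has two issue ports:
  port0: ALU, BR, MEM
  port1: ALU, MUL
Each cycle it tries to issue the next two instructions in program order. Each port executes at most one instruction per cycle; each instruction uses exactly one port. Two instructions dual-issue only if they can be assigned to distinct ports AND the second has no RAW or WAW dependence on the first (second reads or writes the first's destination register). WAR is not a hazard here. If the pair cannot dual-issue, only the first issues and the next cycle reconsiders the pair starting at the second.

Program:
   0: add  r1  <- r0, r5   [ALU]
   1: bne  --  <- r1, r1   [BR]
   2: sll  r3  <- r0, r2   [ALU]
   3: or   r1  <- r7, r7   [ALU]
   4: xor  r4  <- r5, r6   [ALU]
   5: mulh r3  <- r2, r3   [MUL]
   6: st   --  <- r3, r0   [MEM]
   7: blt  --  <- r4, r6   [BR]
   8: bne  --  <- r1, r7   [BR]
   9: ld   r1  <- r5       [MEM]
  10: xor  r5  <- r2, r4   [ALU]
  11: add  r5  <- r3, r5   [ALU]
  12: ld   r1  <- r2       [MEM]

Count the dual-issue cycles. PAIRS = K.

[0] i0  add.ALU  -- RAW r1
[1] i1&i2  bne.BR;sll.ALU  -- 2-wide
[2] i3&i4  or.ALU;xor.ALU  -- 2-wide
[3] i5  mulh.MUL  -- RAW r3
[4] i6  st.MEM  -- no-port MEM/BR
[5] i7  blt.BR  -- no-port BR/BR
[6] i8  bne.BR  -- no-port BR/MEM
[7] i9&i10  ld.MEM;xor.ALU  -- 2-wide
[8] i11&i12  add.ALU;ld.MEM  -- 2-wide

PAIRS = 4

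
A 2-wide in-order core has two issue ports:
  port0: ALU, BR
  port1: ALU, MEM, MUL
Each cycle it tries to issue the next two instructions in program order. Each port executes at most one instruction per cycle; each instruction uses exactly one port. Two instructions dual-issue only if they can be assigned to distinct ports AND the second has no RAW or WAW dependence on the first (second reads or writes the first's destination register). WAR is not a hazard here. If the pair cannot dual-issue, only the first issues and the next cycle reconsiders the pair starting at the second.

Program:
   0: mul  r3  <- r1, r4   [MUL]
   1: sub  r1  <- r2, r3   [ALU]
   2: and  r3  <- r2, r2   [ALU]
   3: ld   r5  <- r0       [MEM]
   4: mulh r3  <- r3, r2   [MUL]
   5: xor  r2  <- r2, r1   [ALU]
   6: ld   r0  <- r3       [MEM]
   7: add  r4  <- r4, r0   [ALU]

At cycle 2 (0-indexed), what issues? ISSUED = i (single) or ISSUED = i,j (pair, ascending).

  cy0 -> i0 (mul.MUL) RAW r3
  cy1 -> i1+i2 (sub.ALU and.ALU) dual
  cy2 -> i3 (ld.MEM) no-port MEM/MUL
  cy3 -> i4+i5 (mulh.MUL xor.ALU) dual
  cy4 -> i6 (ld.MEM) RAW r0
  cy5 -> i7 (add.ALU) tail

ISSUED = 3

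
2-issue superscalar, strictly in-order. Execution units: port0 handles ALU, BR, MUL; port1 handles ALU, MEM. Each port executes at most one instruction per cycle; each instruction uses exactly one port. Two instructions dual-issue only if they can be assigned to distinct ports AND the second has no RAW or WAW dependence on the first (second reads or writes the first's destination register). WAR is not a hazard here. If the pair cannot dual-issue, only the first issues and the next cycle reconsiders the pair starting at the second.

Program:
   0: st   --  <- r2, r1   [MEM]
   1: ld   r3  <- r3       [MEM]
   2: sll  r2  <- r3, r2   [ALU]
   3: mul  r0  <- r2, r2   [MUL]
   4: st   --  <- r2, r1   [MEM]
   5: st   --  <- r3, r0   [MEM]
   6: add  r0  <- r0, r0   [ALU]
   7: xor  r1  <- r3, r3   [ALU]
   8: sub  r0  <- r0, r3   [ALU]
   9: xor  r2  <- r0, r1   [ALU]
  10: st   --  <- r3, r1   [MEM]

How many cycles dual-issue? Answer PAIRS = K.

[0] i0  st  -- no-port MEM/MEM
[1] i1  ld  -- RAW r3
[2] i2  sll  -- RAW r2
[3] i3&i4  mul st  -- dual
[4] i5&i6  st add  -- dual
[5] i7&i8  xor sub  -- dual
[6] i9&i10  xor st  -- dual

PAIRS = 4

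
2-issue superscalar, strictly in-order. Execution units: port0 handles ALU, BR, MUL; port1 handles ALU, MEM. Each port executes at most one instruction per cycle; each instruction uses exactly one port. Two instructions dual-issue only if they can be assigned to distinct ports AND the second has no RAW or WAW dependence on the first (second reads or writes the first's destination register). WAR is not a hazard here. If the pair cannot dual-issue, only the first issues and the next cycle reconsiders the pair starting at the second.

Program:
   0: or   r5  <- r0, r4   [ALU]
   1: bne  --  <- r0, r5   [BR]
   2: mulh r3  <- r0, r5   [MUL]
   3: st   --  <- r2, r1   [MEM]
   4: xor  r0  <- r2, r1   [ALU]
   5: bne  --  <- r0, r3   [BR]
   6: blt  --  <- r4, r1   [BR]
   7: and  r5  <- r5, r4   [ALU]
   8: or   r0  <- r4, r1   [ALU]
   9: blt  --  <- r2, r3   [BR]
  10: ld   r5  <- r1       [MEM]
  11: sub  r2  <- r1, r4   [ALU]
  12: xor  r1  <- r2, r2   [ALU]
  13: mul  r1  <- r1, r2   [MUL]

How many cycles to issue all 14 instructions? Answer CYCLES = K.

CYCLES = 10

t=0 i0:or.ALU ; RAW r5
t=1 i1:bne.BR ; no-port BR/MUL
t=2 i2,i3:mulh.MUL st.MEM ; 2-wide
t=3 i4:xor.ALU ; RAW r0
t=4 i5:bne.BR ; no-port BR/BR
t=5 i6,i7:blt.BR and.ALU ; 2-wide
t=6 i8,i9:or.ALU blt.BR ; 2-wide
t=7 i10,i11:ld.MEM sub.ALU ; 2-wide
t=8 i12:xor.ALU ; RAW+WAW r1
t=9 i13:mul.MUL ; tail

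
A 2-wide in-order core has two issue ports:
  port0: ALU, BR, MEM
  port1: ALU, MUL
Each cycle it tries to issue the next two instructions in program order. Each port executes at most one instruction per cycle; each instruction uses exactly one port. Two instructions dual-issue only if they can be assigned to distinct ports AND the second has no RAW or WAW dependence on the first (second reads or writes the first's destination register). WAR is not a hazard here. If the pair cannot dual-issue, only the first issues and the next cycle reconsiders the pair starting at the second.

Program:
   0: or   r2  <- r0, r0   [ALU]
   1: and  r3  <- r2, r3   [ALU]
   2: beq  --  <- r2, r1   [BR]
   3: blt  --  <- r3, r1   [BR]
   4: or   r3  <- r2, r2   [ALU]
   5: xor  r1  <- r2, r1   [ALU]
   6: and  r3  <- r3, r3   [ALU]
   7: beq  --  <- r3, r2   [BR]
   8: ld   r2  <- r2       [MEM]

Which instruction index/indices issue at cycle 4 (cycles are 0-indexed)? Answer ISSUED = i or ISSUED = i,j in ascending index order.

ISSUED = 7

0. or @i0  | RAW r2
1. and;beq @i1,i2  | pair
2. blt;or @i3,i4  | pair
3. xor;and @i5,i6  | pair
4. beq @i7  | no-port BR/MEM
5. ld @i8  | tail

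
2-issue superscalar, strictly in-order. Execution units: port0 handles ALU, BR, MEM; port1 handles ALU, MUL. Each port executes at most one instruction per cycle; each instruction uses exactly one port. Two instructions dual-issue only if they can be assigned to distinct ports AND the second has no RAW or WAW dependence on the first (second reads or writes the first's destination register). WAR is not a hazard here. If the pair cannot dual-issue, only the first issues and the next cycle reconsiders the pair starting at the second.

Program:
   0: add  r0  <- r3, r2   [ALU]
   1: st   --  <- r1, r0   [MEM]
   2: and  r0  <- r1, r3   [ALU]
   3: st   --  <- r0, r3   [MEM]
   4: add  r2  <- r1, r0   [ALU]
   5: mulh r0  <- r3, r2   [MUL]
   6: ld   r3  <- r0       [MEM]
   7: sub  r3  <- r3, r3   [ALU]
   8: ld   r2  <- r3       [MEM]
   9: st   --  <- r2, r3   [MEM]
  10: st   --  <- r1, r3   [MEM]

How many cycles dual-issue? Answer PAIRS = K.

PAIRS = 2

0. add.ALU @i0  | RAW r0
1. st.MEM/and.ALU @i1&i2  | dual
2. st.MEM/add.ALU @i3&i4  | dual
3. mulh.MUL @i5  | RAW r0
4. ld.MEM @i6  | RAW+WAW r3
5. sub.ALU @i7  | RAW r3
6. ld.MEM @i8  | no-port MEM/MEM
7. st.MEM @i9  | no-port MEM/MEM
8. st.MEM @i10  | tail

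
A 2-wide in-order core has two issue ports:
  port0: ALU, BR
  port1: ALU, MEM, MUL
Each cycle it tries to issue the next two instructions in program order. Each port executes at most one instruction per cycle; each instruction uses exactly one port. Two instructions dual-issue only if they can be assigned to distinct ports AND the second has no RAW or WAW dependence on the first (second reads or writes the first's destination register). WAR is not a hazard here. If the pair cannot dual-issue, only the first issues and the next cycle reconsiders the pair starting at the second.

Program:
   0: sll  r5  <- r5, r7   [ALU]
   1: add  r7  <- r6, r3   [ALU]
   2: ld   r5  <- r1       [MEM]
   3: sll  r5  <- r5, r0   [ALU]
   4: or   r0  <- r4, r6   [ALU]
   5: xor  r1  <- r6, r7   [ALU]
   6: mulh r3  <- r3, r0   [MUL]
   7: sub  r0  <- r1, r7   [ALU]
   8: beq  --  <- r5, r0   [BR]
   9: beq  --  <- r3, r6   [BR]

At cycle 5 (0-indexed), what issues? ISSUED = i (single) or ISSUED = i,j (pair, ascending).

ISSUED = 8

t=0 i0&i1:sll.ALU+add.ALU ; pair
t=1 i2:ld.MEM ; RAW+WAW r5
t=2 i3&i4:sll.ALU+or.ALU ; pair
t=3 i5&i6:xor.ALU+mulh.MUL ; pair
t=4 i7:sub.ALU ; RAW r0
t=5 i8:beq.BR ; no-port BR/BR
t=6 i9:beq.BR ; tail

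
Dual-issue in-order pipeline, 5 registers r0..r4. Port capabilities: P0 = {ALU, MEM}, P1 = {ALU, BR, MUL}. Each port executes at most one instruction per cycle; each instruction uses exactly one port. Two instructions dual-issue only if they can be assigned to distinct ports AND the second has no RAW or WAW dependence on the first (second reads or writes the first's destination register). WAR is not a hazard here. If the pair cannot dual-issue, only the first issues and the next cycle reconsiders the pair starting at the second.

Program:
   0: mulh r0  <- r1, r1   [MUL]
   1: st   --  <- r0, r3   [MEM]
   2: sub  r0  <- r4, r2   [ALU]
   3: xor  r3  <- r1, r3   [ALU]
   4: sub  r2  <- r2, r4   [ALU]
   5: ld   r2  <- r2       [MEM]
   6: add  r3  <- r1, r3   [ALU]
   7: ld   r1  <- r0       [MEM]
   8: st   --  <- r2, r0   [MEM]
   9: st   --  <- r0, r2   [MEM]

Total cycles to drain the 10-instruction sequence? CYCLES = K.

CYCLES = 7

0. mulh.MUL @i0  | RAW r0
1. st.MEM sub.ALU @i1+i2  | pair
2. xor.ALU sub.ALU @i3+i4  | pair
3. ld.MEM add.ALU @i5+i6  | pair
4. ld.MEM @i7  | no-port MEM/MEM
5. st.MEM @i8  | no-port MEM/MEM
6. st.MEM @i9  | tail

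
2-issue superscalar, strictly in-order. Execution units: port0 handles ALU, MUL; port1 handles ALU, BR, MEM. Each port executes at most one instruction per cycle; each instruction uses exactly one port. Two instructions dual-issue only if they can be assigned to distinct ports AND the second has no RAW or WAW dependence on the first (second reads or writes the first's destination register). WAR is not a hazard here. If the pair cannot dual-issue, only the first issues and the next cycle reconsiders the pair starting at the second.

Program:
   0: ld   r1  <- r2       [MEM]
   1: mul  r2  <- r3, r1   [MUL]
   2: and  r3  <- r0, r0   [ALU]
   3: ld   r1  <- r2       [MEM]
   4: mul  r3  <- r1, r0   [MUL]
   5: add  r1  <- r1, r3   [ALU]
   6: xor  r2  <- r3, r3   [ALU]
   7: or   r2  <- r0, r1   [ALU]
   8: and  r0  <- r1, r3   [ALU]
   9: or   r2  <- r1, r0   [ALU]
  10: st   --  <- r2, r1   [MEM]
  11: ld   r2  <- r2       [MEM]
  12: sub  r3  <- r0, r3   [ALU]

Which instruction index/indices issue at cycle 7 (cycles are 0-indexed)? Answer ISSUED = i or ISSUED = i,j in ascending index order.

ISSUED = 10

[0] i0  ld  -- RAW r1
[1] i1/i2  mul/and  -- pair
[2] i3  ld  -- RAW r1
[3] i4  mul  -- RAW r3
[4] i5/i6  add/xor  -- pair
[5] i7/i8  or/and  -- pair
[6] i9  or  -- RAW r2
[7] i10  st  -- no-port MEM/MEM
[8] i11/i12  ld/sub  -- pair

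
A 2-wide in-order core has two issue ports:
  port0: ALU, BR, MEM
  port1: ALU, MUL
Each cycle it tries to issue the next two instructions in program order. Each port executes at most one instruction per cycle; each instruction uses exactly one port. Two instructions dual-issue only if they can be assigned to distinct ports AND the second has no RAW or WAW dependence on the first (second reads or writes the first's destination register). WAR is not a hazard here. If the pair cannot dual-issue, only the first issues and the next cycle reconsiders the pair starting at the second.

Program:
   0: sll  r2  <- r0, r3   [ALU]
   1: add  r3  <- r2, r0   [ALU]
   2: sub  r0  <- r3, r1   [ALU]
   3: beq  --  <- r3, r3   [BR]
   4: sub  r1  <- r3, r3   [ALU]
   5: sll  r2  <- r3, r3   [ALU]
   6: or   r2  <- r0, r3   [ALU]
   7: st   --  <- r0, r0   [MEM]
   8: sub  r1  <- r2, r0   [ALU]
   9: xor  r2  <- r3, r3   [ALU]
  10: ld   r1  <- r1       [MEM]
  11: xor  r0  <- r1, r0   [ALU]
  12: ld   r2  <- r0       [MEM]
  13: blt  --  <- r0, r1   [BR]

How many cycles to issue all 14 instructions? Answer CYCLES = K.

CYCLES = 10

t=0 i0:sll ; RAW r2
t=1 i1:add ; RAW r3
t=2 i2&i3:sub;beq ; 2-wide
t=3 i4&i5:sub;sll ; 2-wide
t=4 i6&i7:or;st ; 2-wide
t=5 i8&i9:sub;xor ; 2-wide
t=6 i10:ld ; RAW r1
t=7 i11:xor ; RAW r0
t=8 i12:ld ; no-port MEM/BR
t=9 i13:blt ; tail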